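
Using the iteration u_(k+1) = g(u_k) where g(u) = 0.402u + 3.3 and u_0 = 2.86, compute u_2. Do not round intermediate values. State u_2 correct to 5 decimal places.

u_1 = g(2.860000) = 4.449720
u_2 = g(4.449720) = 5.088787

5.08879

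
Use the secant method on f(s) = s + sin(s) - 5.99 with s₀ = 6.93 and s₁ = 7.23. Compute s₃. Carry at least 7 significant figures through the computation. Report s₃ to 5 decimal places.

f(s_0) = 1.542648, f(s_1) = 2.051559
s_2 = 7.230000 - (2.051559)·(7.230000 - 6.930000)/(2.051559 - (1.542648)) = 6.020618; f(s_2) = -0.228942
s_3 = 6.020618 - (-0.228942)·(6.020618 - 7.230000)/(-0.228942 - (2.051559)) = 6.142030; f(s_3) = 0.011342

6.14203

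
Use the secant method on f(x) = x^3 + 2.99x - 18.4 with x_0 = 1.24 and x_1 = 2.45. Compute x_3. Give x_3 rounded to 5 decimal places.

2.25988

f(x_0) = -12.785776, f(x_1) = 3.631625
x_2 = 2.450000 - (3.631625)·(2.450000 - 1.240000)/(3.631625 - (-12.785776)) = 2.182341; f(x_2) = -1.481158
x_3 = 2.182341 - (-1.481158)·(2.182341 - 2.450000)/(-1.481158 - (3.631625)) = 2.259881; f(x_3) = -0.101604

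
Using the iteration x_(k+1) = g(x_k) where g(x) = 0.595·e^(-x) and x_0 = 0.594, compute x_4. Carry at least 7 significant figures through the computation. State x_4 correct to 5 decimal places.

0.40379

x_1 = g(0.594000) = 0.328508
x_2 = g(0.328508) = 0.428398
x_3 = g(0.428398) = 0.387673
x_4 = g(0.387673) = 0.403787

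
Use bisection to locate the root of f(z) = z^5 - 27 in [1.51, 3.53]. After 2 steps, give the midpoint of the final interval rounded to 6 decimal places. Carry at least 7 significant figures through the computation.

1.762500

f(1.510000) = -19.149727, f(3.530000) = 521.117322 (opposite signs)
step 1: m = 2.520000, f(m) = 74.625502 > 0 → root in [1.510000, 2.520000]
step 2: m = 2.015000, f(m) = 6.218136 > 0 → root in [1.510000, 2.015000]
Midpoint of [1.510000, 2.015000] = 1.762500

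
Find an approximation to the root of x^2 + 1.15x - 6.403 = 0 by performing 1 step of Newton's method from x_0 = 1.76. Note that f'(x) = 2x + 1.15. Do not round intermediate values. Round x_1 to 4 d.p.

2.0344

x_0 = 1.760000: f = -1.281400, f' = 4.670000 → x_1 = 1.760000 - (-1.281400)/(4.670000) = 2.034390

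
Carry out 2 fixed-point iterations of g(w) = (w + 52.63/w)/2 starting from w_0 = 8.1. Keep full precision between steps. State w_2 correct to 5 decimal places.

7.25479

w_1 = g(8.100000) = 7.298765
w_2 = g(7.298765) = 7.254787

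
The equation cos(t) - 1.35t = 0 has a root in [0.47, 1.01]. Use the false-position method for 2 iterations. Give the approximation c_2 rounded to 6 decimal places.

False-position update: c = (a·f(b) − b·f(a))/(f(b) − f(a)); replace the endpoint whose sign matches f(c).
f(0.470000) = 0.257068, f(1.010000) = -0.831639
step 1: c = 0.597506, f(c) = 0.020108 > 0 → new bracket [0.597506, 1.010000]
step 2: c = 0.607244, f(c) = 0.001444 > 0 → new bracket [0.607244, 1.010000]

0.607244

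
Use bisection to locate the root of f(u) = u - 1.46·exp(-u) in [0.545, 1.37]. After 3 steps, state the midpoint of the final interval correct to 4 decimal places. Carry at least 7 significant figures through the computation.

0.6997

f(0.545000) = -0.301569, f(1.370000) = 0.999004 (opposite signs)
step 1: m = 0.957500, f(m) = 0.397077 > 0 → root in [0.545000, 0.957500]
step 2: m = 0.751250, f(m) = 0.062456 > 0 → root in [0.545000, 0.751250]
step 3: m = 0.648125, f(m) = -0.115492 < 0 → root in [0.648125, 0.751250]
Midpoint of [0.648125, 0.751250] = 0.699688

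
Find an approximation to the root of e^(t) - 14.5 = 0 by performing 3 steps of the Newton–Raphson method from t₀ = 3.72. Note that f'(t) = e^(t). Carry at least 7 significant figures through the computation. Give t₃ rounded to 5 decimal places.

2.67650

t_0 = 3.720000: f = 26.764394, f' = 41.264394 → t_1 = 3.720000 - (26.764394)/(41.264394) = 3.071393
t_1 = 3.071393: f = 7.071921, f' = 21.571921 → t_2 = 3.071393 - (7.071921)/(21.571921) = 2.743563
t_2 = 2.743563: f = 1.042258, f' = 15.542258 → t_3 = 2.743563 - (1.042258)/(15.542258) = 2.676503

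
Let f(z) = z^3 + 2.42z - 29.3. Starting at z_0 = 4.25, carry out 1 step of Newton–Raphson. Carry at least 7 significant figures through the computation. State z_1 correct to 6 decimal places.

Newton update: z ← z − f(z)/f'(z).
f'(z) = 3z^2 + 2.42
z_0 = 4.250000: f = 57.750625, f' = 56.607500 → z_1 = 4.250000 - (57.750625)/(56.607500) = 3.229806

3.229806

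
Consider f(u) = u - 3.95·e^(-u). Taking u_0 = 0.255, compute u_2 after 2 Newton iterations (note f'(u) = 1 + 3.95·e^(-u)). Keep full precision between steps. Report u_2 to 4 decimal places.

1.1780

u_0 = 0.255000: f = -2.805920, f' = 4.060920 → u_1 = 0.255000 - (-2.805920)/(4.060920) = 0.945957
u_1 = 0.945957: f = -0.587859, f' = 2.533816 → u_2 = 0.945957 - (-0.587859)/(2.533816) = 1.177962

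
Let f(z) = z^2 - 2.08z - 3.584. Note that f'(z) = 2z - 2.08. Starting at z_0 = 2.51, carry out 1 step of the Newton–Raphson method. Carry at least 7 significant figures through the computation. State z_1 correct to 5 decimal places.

z_0 = 2.510000: f = -2.504700, f' = 2.940000 → z_1 = 2.510000 - (-2.504700)/(2.940000) = 3.361939

3.36194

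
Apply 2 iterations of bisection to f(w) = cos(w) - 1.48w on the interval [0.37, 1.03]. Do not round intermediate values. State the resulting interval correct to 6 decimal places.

f(0.370000) = 0.384727, f(1.030000) = -1.009581 (opposite signs)
step 1: m = 0.700000, f(m) = -0.271158 < 0 → root in [0.370000, 0.700000]
step 2: m = 0.535000, f(m) = 0.068469 > 0 → root in [0.535000, 0.700000]

[0.535000, 0.700000]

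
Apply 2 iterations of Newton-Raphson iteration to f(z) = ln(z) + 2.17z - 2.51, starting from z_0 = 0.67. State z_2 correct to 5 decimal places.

1.10877

f'(z) = 1/z + 2.17
z_0 = 0.670000: f = -1.456578, f' = 3.662537 → z_1 = 0.670000 - (-1.456578)/(3.662537) = 1.067696
z_1 = 1.067696: f = -0.127596, f' = 3.106596 → z_2 = 1.067696 - (-0.127596)/(3.106596) = 1.108769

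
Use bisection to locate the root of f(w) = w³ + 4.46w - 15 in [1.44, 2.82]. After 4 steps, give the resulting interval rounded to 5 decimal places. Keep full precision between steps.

[1.87125, 1.95750]

f(1.440000) = -5.591616, f(2.820000) = 20.002968 (opposite signs)
step 1: m = 2.130000, f(m) = 4.163397 > 0 → root in [1.440000, 2.130000]
step 2: m = 1.785000, f(m) = -1.351488 < 0 → root in [1.785000, 2.130000]
step 3: m = 1.957500, f(m) = 1.231211 > 0 → root in [1.785000, 1.957500]
step 4: m = 1.871250, f(m) = -0.101900 < 0 → root in [1.871250, 1.957500]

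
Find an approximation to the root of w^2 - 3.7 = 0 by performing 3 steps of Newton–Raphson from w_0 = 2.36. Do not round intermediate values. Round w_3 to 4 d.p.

1.9235

f'(w) = 2w
w_0 = 2.360000: f = 1.869600, f' = 4.720000 → w_1 = 2.360000 - (1.869600)/(4.720000) = 1.963898
w_1 = 1.963898: f = 0.156897, f' = 3.927797 → w_2 = 1.963898 - (0.156897)/(3.927797) = 1.923953
w_2 = 1.923953: f = 0.001596, f' = 3.847906 → w_3 = 1.923953 - (0.001596)/(3.847906) = 1.923538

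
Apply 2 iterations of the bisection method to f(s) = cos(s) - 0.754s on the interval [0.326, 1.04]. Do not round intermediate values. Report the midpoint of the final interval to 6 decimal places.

f(0.326000) = 0.701527, f(1.040000) = -0.277940 (opposite signs)
step 1: m = 0.683000, f(m) = 0.260701 > 0 → root in [0.683000, 1.040000]
step 2: m = 0.861500, f(m) = 0.001729 > 0 → root in [0.861500, 1.040000]
Midpoint of [0.861500, 1.040000] = 0.950750

0.950750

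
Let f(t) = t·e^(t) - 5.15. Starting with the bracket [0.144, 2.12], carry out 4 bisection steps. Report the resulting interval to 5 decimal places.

f(0.144000) = -4.983697, f(2.120000) = 12.512011 (opposite signs)
step 1: m = 1.132000, f(m) = -1.638701 < 0 → root in [1.132000, 2.120000]
step 2: m = 1.626000, f(m) = 3.115771 > 0 → root in [1.132000, 1.626000]
step 3: m = 1.379000, f(m) = 0.325911 > 0 → root in [1.132000, 1.379000]
step 4: m = 1.255500, f(m) = -0.743706 < 0 → root in [1.255500, 1.379000]

[1.25550, 1.37900]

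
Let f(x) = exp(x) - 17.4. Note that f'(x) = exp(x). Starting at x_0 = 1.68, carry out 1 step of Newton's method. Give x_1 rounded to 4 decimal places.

3.9229

Newton update: x ← x − f(x)/f'(x).
x_0 = 1.680000: f = -12.034444, f' = 5.365556 → x_1 = 1.680000 - (-12.034444)/(5.365556) = 3.922907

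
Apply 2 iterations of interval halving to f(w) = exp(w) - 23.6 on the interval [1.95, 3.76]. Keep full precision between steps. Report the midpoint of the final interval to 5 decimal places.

f(1.950000) = -16.571312, f(3.760000) = 19.348426 (opposite signs)
step 1: m = 2.855000, f(m) = -6.225563 < 0 → root in [2.855000, 3.760000]
step 2: m = 3.307500, f(m) = 3.716748 > 0 → root in [2.855000, 3.307500]
Midpoint of [2.855000, 3.307500] = 3.081250

3.08125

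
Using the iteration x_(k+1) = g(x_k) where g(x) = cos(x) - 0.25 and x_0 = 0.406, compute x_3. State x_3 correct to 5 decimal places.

x_1 = g(0.406000) = 0.668708
x_2 = g(0.668708) = 0.534623
x_3 = g(0.534623) = 0.610461

0.61046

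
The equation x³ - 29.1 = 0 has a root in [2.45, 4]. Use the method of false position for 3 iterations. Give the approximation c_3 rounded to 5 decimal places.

3.06475

f(2.450000) = -14.393875, f(4.000000) = 34.900000
step 1: c = 2.902602, f(c) = -4.645293 < 0 → new bracket [2.902602, 4.000000]
step 2: c = 3.031511, f(c) = -1.240242 < 0 → new bracket [3.031511, 4.000000]
step 3: c = 3.064747, f(c) = -0.313834 < 0 → new bracket [3.064747, 4.000000]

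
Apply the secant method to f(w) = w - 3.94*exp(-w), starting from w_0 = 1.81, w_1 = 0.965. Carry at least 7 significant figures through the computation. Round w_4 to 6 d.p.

1.193906

f(w_0) = 1.165203, f(w_1) = -0.536074
w_2 = 0.965000 - (-0.536074)·(0.965000 - 1.810000)/(-0.536074 - (1.165203)) = 1.231260; f(w_2) = 0.081078
w_3 = 1.231260 - (0.081078)·(1.231260 - 0.965000)/(0.081078 - (-0.536074)) = 1.196280; f(w_3) = 0.005153
w_4 = 1.196280 - (0.005153)·(1.196280 - 1.231260)/(0.005153 - (0.081078)) = 1.193906; f(w_4) = -0.000052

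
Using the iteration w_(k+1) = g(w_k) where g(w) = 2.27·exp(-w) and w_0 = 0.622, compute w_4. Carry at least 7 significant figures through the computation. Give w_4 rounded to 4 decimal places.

0.7114

w_1 = g(0.622000) = 1.218694
w_2 = g(1.218694) = 0.671048
w_3 = g(0.671048) = 1.160361
w_4 = g(1.160361) = 0.711356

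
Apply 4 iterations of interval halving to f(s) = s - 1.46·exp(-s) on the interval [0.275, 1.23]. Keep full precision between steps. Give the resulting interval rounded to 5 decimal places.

f(0.275000) = -0.833975, f(1.230000) = 0.803253 (opposite signs)
step 1: m = 0.752500, f(m) = 0.064567 > 0 → root in [0.275000, 0.752500]
step 2: m = 0.513750, f(m) = -0.359692 < 0 → root in [0.513750, 0.752500]
step 3: m = 0.633125, f(m) = -0.142033 < 0 → root in [0.633125, 0.752500]
step 4: m = 0.692812, f(m) = -0.037432 < 0 → root in [0.692812, 0.752500]

[0.69281, 0.75250]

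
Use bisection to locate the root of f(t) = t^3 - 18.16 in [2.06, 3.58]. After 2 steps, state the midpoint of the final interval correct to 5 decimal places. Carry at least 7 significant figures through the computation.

2.63000

f(2.060000) = -9.418184, f(3.580000) = 27.722712 (opposite signs)
step 1: m = 2.820000, f(m) = 4.265768 > 0 → root in [2.060000, 2.820000]
step 2: m = 2.440000, f(m) = -3.633216 < 0 → root in [2.440000, 2.820000]
Midpoint of [2.440000, 2.820000] = 2.630000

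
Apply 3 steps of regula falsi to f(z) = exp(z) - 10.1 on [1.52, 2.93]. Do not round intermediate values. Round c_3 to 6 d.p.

2.293182

f(1.520000) = -5.527775, f(2.930000) = 8.627630
step 1: c = 2.070614, f(c) = -2.170311 < 0 → new bracket [2.070614, 2.930000]
step 2: c = 2.243344, f(c) = -0.675200 < 0 → new bracket [2.243344, 2.930000]
step 3: c = 2.293182, f(c) = -0.193590 < 0 → new bracket [2.293182, 2.930000]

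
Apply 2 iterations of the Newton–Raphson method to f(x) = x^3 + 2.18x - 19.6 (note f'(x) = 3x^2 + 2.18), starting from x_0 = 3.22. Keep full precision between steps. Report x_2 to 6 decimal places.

2.437191

x_0 = 3.220000: f = 20.805848, f' = 33.285200 → x_1 = 3.220000 - (20.805848)/(33.285200) = 2.594922
x_1 = 2.594922: f = 3.530148, f' = 22.380860 → x_2 = 2.594922 - (3.530148)/(22.380860) = 2.437191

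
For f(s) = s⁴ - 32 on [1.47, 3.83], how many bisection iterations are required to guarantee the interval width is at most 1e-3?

12

Initial width b − a = 3.83 − 1.47 = 2.360000.
After n steps the width is (b−a)/2^n; need (b−a)/2^n ≤ 1e-3.
So n ≥ log₂(2.360000/1e-3) = log₂(2360.0000) ≈ 11.2046.
Hence n = 12.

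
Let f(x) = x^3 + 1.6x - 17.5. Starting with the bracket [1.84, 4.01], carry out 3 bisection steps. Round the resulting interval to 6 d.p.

f(1.840000) = -8.326496, f(4.010000) = 53.397201 (opposite signs)
step 1: m = 2.925000, f(m) = 12.205203 > 0 → root in [1.840000, 2.925000]
step 2: m = 2.382500, f(m) = -0.164200 < 0 → root in [2.382500, 2.925000]
step 3: m = 2.653750, f(m) = 5.434740 > 0 → root in [2.382500, 2.653750]

[2.382500, 2.653750]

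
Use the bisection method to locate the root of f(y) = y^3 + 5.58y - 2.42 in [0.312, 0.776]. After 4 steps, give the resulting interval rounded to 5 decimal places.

[0.39900, 0.42800]

f(0.312000) = -0.648669, f(0.776000) = 2.377369 (opposite signs)
step 1: m = 0.544000, f(m) = 0.776509 > 0 → root in [0.312000, 0.544000]
step 2: m = 0.428000, f(m) = 0.046643 > 0 → root in [0.312000, 0.428000]
step 3: m = 0.370000, f(m) = -0.304747 < 0 → root in [0.370000, 0.428000]
step 4: m = 0.399000, f(m) = -0.130059 < 0 → root in [0.399000, 0.428000]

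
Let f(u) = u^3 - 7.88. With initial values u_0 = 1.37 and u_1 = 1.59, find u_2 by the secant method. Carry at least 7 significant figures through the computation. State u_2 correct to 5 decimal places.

f(u_0) = -5.308647, f(u_1) = -3.860321
u_2 = 1.590000 - (-3.860321)·(1.590000 - 1.370000)/(-3.860321 - (-5.308647)) = 2.176381; f(u_2) = 2.428719

2.17638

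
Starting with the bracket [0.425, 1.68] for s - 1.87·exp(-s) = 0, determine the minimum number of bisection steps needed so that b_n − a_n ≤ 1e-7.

24

Initial width b − a = 1.68 − 0.425 = 1.255000.
After n steps the width is (b−a)/2^n; need (b−a)/2^n ≤ 1e-7.
So n ≥ log₂(1.255000/1e-7) = log₂(12550000.0000) ≈ 23.5812.
Hence n = 24.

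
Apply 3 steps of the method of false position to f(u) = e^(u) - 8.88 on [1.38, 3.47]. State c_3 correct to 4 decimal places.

2.0623

f(1.380000) = -4.905098, f(3.470000) = 23.256742
step 1: c = 1.744026, f(c) = -3.159670 < 0 → new bracket [1.744026, 3.470000]
step 2: c = 1.950470, f(c) = -1.848006 < 0 → new bracket [1.950470, 3.470000]
step 3: c = 2.062326, f(c) = -1.015762 < 0 → new bracket [2.062326, 3.470000]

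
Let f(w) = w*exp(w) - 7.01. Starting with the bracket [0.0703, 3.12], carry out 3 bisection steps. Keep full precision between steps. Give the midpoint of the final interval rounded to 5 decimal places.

f(0.070300) = -6.934580, f(3.120000) = 63.646704 (opposite signs)
step 1: m = 1.595150, f(m) = 0.852603 > 0 → root in [0.070300, 1.595150]
step 2: m = 0.832725, f(m) = -5.095085 < 0 → root in [0.832725, 1.595150]
step 3: m = 1.213938, f(m) = -2.923018 < 0 → root in [1.213938, 1.595150]
Midpoint of [1.213938, 1.595150] = 1.404544

1.40454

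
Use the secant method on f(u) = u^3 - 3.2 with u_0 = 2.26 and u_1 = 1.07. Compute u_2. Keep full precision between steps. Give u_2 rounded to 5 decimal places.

1.29777

Secant update: u_(k+1) = u_k − f(u_k)·(u_k − u_(k-1))/(f(u_k) − f(u_(k-1))).
f(u_0) = 8.343176, f(u_1) = -1.974957
u_2 = 1.070000 - (-1.974957)·(1.070000 - 2.260000)/(-1.974957 - (8.343176)) = 1.297774; f(u_2) = -1.014268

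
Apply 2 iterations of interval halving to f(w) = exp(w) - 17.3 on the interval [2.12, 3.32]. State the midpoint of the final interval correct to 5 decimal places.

2.87000

f(2.120000) = -8.968863, f(3.320000) = 10.360351 (opposite signs)
step 1: m = 2.720000, f(m) = -2.119678 < 0 → root in [2.720000, 3.320000]
step 2: m = 3.020000, f(m) = 3.191292 > 0 → root in [2.720000, 3.020000]
Midpoint of [2.720000, 3.020000] = 2.870000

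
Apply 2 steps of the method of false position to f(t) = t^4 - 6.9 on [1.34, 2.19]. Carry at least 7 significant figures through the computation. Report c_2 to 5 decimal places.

1.56980

f(1.340000) = -3.675821, f(2.190000) = 16.102575
step 1: c = 1.497973, f(c) = -1.864812 < 0 → new bracket [1.497973, 2.190000]
step 2: c = 1.569797, f(c) = -0.827404 < 0 → new bracket [1.569797, 2.190000]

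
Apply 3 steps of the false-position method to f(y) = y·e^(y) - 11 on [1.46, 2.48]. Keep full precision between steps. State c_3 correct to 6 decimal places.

f(1.460000) = -4.713299, f(2.480000) = 18.614336
step 1: c = 1.666089, f(c) = -2.184005 < 0 → new bracket [1.666089, 2.480000]
step 2: c = 1.751557, f(c) = -0.904787 < 0 → new bracket [1.751557, 2.480000]
step 3: c = 1.785323, f(c) = -0.356793 < 0 → new bracket [1.785323, 2.480000]

1.785323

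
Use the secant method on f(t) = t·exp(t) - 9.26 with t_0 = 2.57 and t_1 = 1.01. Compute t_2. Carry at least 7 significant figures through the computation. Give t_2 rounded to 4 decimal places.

1.3385

f(t_0) = 24.319169, f(t_1) = -6.486943
t_2 = 1.010000 - (-6.486943)·(1.010000 - 2.570000)/(-6.486943 - (24.319169)) = 1.338494; f(t_2) = -4.155923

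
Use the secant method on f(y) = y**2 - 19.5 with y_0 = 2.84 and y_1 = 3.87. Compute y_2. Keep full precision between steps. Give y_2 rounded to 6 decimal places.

4.544083

Secant update: y_(k+1) = y_k − f(y_k)·(y_k − y_(k-1))/(f(y_k) − f(y_(k-1))).
f(y_0) = -11.434400, f(y_1) = -4.523100
y_2 = 3.870000 - (-4.523100)·(3.870000 - 2.840000)/(-4.523100 - (-11.434400)) = 4.544083; f(y_2) = 1.148694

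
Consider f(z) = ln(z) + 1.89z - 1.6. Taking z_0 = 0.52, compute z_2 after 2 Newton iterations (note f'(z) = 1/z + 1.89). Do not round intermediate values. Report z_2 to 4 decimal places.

z_0 = 0.520000: f = -1.271126, f' = 3.813077 → z_1 = 0.520000 - (-1.271126)/(3.813077) = 0.853360
z_1 = 0.853360: f = -0.145724, f' = 3.061839 → z_2 = 0.853360 - (-0.145724)/(3.061839) = 0.900953

0.9010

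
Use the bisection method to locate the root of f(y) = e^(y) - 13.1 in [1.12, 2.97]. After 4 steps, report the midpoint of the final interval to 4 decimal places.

2.5653

f(1.120000) = -10.035146, f(2.970000) = 6.391920 (opposite signs)
step 1: m = 2.045000, f(m) = -5.370841 < 0 → root in [2.045000, 2.970000]
step 2: m = 2.507500, f(m) = -0.825794 < 0 → root in [2.507500, 2.970000]
step 3: m = 2.738750, f(m) = 2.367638 > 0 → root in [2.507500, 2.738750]
step 4: m = 2.623125, f(m) = 0.678715 > 0 → root in [2.507500, 2.623125]
Midpoint of [2.507500, 2.623125] = 2.565313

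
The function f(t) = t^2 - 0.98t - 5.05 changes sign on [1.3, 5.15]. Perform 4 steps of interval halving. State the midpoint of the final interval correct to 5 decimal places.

2.86406

f(1.300000) = -4.634000, f(5.150000) = 16.425500 (opposite signs)
step 1: m = 3.225000, f(m) = 2.190125 > 0 → root in [1.300000, 3.225000]
step 2: m = 2.262500, f(m) = -2.148344 < 0 → root in [2.262500, 3.225000]
step 3: m = 2.743750, f(m) = -0.210711 < 0 → root in [2.743750, 3.225000]
step 4: m = 2.984375, f(m) = 0.931807 > 0 → root in [2.743750, 2.984375]
Midpoint of [2.743750, 2.984375] = 2.864063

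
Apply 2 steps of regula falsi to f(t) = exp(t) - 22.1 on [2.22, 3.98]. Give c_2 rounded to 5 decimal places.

False-position update: c = (a·f(b) − b·f(a))/(f(b) − f(a)); replace the endpoint whose sign matches f(c).
f(2.220000) = -12.892669, f(3.980000) = 31.417034
step 1: c = 2.732102, f(c) = -6.734846 < 0 → new bracket [2.732102, 3.980000]
step 2: c = 2.952390, f(c) = -2.948325 < 0 → new bracket [2.952390, 3.980000]

2.95239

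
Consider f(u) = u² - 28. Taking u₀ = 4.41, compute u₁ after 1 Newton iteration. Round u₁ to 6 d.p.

Newton update: u ← u − f(u)/f'(u).
f'(u) = 2u
u_0 = 4.410000: f = -8.551900, f' = 8.820000 → u_1 = 4.410000 - (-8.551900)/(8.820000) = 5.379603

5.379603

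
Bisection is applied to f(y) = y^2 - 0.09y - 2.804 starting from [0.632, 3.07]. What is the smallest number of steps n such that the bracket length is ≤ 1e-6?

Initial width b − a = 3.07 − 0.632 = 2.438000.
After n steps the width is (b−a)/2^n; need (b−a)/2^n ≤ 1e-6.
So n ≥ log₂(2.438000/1e-6) = log₂(2438000.0000) ≈ 21.2173.
Hence n = 22.

22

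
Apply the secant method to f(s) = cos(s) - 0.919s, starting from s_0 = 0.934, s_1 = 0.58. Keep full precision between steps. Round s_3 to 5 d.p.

0.77669

f(s_0) = -0.263723, f(s_1) = 0.303443
s_2 = 0.580000 - (0.303443)·(0.580000 - 0.934000)/(0.303443 - (-0.263723)) = 0.769396; f(s_2) = 0.011257
s_3 = 0.769396 - (0.011257)·(0.769396 - 0.580000)/(0.011257 - (0.303443)) = 0.776692; f(s_3) = -0.000544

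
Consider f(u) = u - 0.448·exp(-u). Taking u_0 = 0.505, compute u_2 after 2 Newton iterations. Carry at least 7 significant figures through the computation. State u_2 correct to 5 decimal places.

0.32401

f'(u) = 1 + 0.448·exp(-u)
u_0 = 0.505000: f = 0.234630, f' = 1.270370 → u_1 = 0.505000 - (0.234630)/(1.270370) = 0.320306
u_1 = 0.320306: f = -0.004909, f' = 1.325215 → u_2 = 0.320306 - (-0.004909)/(1.325215) = 0.324010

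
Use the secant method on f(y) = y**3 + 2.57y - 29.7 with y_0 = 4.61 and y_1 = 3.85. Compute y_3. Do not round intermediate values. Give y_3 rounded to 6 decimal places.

f(y_0) = 80.119881, f(y_1) = 37.261125
y_2 = 3.850000 - (37.261125)·(3.850000 - 4.610000)/(37.261125 - (80.119881)) = 3.189261; f(y_2) = 10.935602
y_3 = 3.189261 - (10.935602)·(3.189261 - 3.850000)/(10.935602 - (37.261125)) = 2.914790; f(y_3) = 2.555080

2.914790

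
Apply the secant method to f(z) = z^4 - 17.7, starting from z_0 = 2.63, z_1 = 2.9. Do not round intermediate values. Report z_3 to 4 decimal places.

2.1455

f(z_0) = 30.143506, f(z_1) = 53.028100
z_2 = 2.900000 - (53.028100)·(2.900000 - 2.630000)/(53.028100 - (30.143506)) = 2.274357; f(z_2) = 9.056821
z_3 = 2.274357 - (9.056821)·(2.274357 - 2.900000)/(9.056821 - (53.028100)) = 2.145492; f(z_3) = 3.488879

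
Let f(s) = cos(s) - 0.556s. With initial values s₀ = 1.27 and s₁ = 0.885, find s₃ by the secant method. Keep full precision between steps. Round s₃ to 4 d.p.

f(s_0) = -0.409839, f(s_1) = 0.141230
s_2 = 0.885000 - (0.141230)·(0.885000 - 1.270000)/(0.141230 - (-0.409839)) = 0.983669; f(s_2) = 0.007052
s_3 = 0.983669 - (0.007052)·(0.983669 - 0.885000)/(0.007052 - (0.141230)) = 0.988855; f(s_3) = -0.000156

0.9889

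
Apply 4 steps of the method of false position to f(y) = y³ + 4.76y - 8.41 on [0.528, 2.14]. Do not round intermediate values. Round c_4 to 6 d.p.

f(0.528000) = -5.749522, f(2.140000) = 11.576744
step 1: c = 1.062924, f(c) = -2.149585 < 0 → new bracket [1.062924, 2.140000]
step 2: c = 1.231597, f(c) = -0.679473 < 0 → new bracket [1.231597, 2.140000]
step 3: c = 1.281958, f(c) = -0.201089 < 0 → new bracket [1.281958, 2.140000]
step 4: c = 1.296608, f(c) = -0.058300 < 0 → new bracket [1.296608, 2.140000]

1.296608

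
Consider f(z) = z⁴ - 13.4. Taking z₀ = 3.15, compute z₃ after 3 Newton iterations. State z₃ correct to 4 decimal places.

1.9311

Newton update: z ← z − f(z)/f'(z).
f'(z) = 4z³
z_0 = 3.150000: f = 85.056006, f' = 125.023500 → z_1 = 3.150000 - (85.056006)/(125.023500) = 2.469680
z_1 = 2.469680: f = 23.801687, f' = 60.253457 → z_2 = 2.469680 - (23.801687)/(60.253457) = 2.074654
z_2 = 2.074654: f = 5.126037, f' = 35.718802 → z_3 = 2.074654 - (5.126037)/(35.718802) = 1.931143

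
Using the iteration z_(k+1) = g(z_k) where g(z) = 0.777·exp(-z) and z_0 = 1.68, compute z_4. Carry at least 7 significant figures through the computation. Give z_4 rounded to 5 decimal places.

0.52256

z_1 = g(1.680000) = 0.144813
z_2 = g(0.144813) = 0.672248
z_3 = g(0.672248) = 0.396705
z_4 = g(0.396705) = 0.522558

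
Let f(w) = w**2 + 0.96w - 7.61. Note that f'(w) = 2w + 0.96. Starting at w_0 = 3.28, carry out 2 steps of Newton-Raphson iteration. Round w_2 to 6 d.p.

2.322640

w_0 = 3.280000: f = 6.297200, f' = 7.520000 → w_1 = 3.280000 - (6.297200)/(7.520000) = 2.442606
w_1 = 2.442606: f = 0.701228, f' = 5.845213 → w_2 = 2.442606 - (0.701228)/(5.845213) = 2.322640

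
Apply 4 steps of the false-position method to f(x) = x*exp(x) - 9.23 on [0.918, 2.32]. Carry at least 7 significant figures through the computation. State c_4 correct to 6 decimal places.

f(0.918000) = -6.931074, f(2.320000) = 14.377564
step 1: c = 1.374029, f(c) = -3.800880 < 0 → new bracket [1.374029, 2.320000]
step 2: c = 1.571820, f(c) = -1.661054 < 0 → new bracket [1.571820, 2.320000]
step 3: c = 1.649306, f(c) = -0.648059 < 0 → new bracket [1.649306, 2.320000]
step 4: c = 1.678233, f(c) = -0.241245 < 0 → new bracket [1.678233, 2.320000]

1.678233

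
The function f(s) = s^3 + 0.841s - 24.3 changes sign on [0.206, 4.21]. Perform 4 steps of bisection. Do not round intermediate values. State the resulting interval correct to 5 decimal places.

[2.70850, 2.95875]

f(0.206000) = -24.118012, f(4.210000) = 53.859071 (opposite signs)
step 1: m = 2.208000, f(m) = -11.678489 < 0 → root in [2.208000, 4.210000]
step 2: m = 3.209000, f(m) = 11.444027 > 0 → root in [2.208000, 3.209000]
step 3: m = 2.708500, f(m) = -2.152671 < 0 → root in [2.708500, 3.209000]
step 4: m = 2.958750, f(m) = 4.089803 > 0 → root in [2.708500, 2.958750]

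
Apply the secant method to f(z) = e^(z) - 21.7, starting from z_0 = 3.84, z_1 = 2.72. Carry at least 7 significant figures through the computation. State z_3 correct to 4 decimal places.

3.1014

f(z_0) = 24.825474, f(z_1) = -6.519678
z_2 = 2.720000 - (-6.519678)·(2.720000 - 3.840000)/(-6.519678 - (24.825474)) = 2.952956; f(z_2) = -2.537487
z_3 = 2.952956 - (-2.537487)·(2.952956 - 2.720000)/(-2.537487 - (-6.519678)) = 3.101397; f(z_3) = 0.528994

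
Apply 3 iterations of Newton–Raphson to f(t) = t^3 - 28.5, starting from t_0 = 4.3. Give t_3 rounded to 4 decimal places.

3.0549

Newton update: t ← t − f(t)/f'(t).
f'(t) = 3t^2
t_0 = 4.300000: f = 51.007000, f' = 55.470000 → t_1 = 4.300000 - (51.007000)/(55.470000) = 3.380458
t_1 = 3.380458: f = 10.130168, f' = 34.282487 → t_2 = 3.380458 - (10.130168)/(34.282487) = 3.084967
t_2 = 3.084967: f = 0.859693, f' = 28.551062 → t_3 = 3.084967 - (0.859693)/(28.551062) = 3.054856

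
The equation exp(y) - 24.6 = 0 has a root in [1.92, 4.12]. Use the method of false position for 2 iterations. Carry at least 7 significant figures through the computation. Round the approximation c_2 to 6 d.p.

2.967158

f(1.920000) = -17.779042, f(4.120000) = 36.959242
step 1: c = 2.634562, f(c) = -10.662795 < 0 → new bracket [2.634562, 4.120000]
step 2: c = 2.967158, f(c) = -5.163391 < 0 → new bracket [2.967158, 4.120000]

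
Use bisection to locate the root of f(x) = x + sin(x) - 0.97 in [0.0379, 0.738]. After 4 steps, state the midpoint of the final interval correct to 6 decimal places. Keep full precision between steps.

0.497341

f(0.037900) = -0.894209, f(0.738000) = 0.440810 (opposite signs)
step 1: m = 0.387950, f(m) = -0.203758 < 0 → root in [0.387950, 0.738000]
step 2: m = 0.562975, f(m) = 0.126679 > 0 → root in [0.387950, 0.562975]
step 3: m = 0.475463, f(m) = -0.036788 < 0 → root in [0.475463, 0.562975]
step 4: m = 0.519219, f(m) = 0.045421 > 0 → root in [0.475463, 0.519219]
Midpoint of [0.475463, 0.519219] = 0.497341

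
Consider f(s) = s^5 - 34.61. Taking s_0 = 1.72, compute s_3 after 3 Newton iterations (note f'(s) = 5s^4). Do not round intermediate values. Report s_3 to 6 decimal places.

2.031854

s_0 = 1.720000: f = -19.556335, f' = 43.760653 → s_1 = 1.720000 - (-19.556335)/(43.760653) = 2.166893
s_1 = 2.166893: f = 13.163545, f' = 110.235121 → s_2 = 2.166893 - (13.163545)/(110.235121) = 2.047480
s_2 = 2.047480: f = 1.373062, f' = 87.871592 → s_3 = 2.047480 - (1.373062)/(87.871592) = 2.031854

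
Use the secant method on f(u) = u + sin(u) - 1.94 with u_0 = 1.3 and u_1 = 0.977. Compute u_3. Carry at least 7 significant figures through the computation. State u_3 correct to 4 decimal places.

1.0653

Secant update: u_(k+1) = u_k − f(u_k)·(u_k − u_(k-1))/(f(u_k) − f(u_(k-1))).
f(u_0) = 0.323558, f(u_1) = -0.134177
u_2 = 0.977000 - (-0.134177)·(0.977000 - 1.300000)/(-0.134177 - (0.323558)) = 1.071682; f(u_2) = 0.009689
u_3 = 1.071682 - (0.009689)·(1.071682 - 0.977000)/(0.009689 - (-0.134177)) = 1.065306; f(u_3) = 0.000242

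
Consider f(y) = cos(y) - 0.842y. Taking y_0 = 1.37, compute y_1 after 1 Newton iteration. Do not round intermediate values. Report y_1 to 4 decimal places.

Newton update: y ← y − f(y)/f'(y).
f'(y) = -sin(y) - 0.842
y_0 = 1.370000: f = -0.954090, f' = -1.821908 → y_1 = 1.370000 - (-0.954090)/(-1.821908) = 0.846324

0.8463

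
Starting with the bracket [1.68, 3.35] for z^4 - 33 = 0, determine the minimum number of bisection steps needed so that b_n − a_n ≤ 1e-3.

Initial width b − a = 3.35 − 1.68 = 1.670000.
After n steps the width is (b−a)/2^n; need (b−a)/2^n ≤ 1e-3.
So n ≥ log₂(1.670000/1e-3) = log₂(1670.0000) ≈ 10.7056.
Hence n = 11.

11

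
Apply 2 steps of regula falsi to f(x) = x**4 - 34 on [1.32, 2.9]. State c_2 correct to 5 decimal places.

f(1.320000) = -30.964042, f(2.900000) = 36.728100
step 1: c = 2.042731, f(c) = -16.588169 < 0 → new bracket [2.042731, 2.900000]
step 2: c = 2.309451, f(c) = -5.553100 < 0 → new bracket [2.309451, 2.900000]

2.30945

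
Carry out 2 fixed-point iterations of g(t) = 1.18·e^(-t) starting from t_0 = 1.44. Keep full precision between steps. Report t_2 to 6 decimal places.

0.892204

t_1 = g(1.440000) = 0.279575
t_2 = g(0.279575) = 0.892204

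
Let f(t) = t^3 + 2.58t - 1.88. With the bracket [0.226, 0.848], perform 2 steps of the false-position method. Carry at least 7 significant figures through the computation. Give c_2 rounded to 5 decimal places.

False-position update: c = (a·f(b) − b·f(a))/(f(b) − f(a)); replace the endpoint whose sign matches f(c).
f(0.226000) = -1.285377, f(0.848000) = 0.917640
step 1: c = 0.588913, f(c) = -0.156357 < 0 → new bracket [0.588913, 0.848000]
step 2: c = 0.626632, f(c) = -0.017230 < 0 → new bracket [0.626632, 0.848000]

0.62663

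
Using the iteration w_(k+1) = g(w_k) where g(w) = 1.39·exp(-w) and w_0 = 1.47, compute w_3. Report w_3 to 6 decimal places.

0.506389

w_1 = g(1.470000) = 0.319596
w_2 = g(0.319596) = 1.009755
w_3 = g(1.009755) = 0.506389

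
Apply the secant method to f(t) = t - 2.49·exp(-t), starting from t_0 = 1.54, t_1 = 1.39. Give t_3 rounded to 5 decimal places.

f(t_0) = 1.006191, f(t_1) = 0.769802
t_2 = 1.390000 - (0.769802)·(1.390000 - 1.540000)/(0.769802 - (1.006191)) = 0.901523; f(t_2) = -0.109295
t_3 = 0.901523 - (-0.109295)·(0.901523 - 1.390000)/(-0.109295 - (0.769802)) = 0.962253; f(t_3) = 0.010996

0.96225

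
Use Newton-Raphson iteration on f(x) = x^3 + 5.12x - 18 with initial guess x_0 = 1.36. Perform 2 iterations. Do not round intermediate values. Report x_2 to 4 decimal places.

1.9958

Newton update: x ← x − f(x)/f'(x).
f'(x) = 3x^2 + 5.12
x_0 = 1.360000: f = -8.521344, f' = 10.668800 → x_1 = 1.360000 - (-8.521344)/(10.668800) = 2.158716
x_1 = 2.158716: f = 3.112366, f' = 19.100168 → x_2 = 2.158716 - (3.112366)/(19.100168) = 1.995767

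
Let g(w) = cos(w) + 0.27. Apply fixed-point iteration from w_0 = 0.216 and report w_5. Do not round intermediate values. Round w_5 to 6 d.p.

w_1 = g(0.216000) = 1.246763
w_2 = g(1.246763) = 0.588393
w_3 = g(0.588393) = 1.101834
w_4 = g(1.101834) = 0.721961
w_5 = g(0.721961) = 1.020511

1.020511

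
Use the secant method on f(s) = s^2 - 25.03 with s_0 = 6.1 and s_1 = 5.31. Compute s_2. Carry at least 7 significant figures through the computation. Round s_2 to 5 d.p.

f(s_0) = 12.180000, f(s_1) = 3.166100
s_2 = 5.310000 - (3.166100)·(5.310000 - 6.100000)/(3.166100 - (12.180000)) = 5.032515; f(s_2) = 0.296211

5.03252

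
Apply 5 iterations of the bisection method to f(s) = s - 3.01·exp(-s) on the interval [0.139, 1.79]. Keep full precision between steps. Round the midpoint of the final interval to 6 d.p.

1.041891

f(0.139000) = -2.480386, f(1.790000) = 1.287450 (opposite signs)
step 1: m = 0.964500, f(m) = -0.182833 < 0 → root in [0.964500, 1.790000]
step 2: m = 1.377250, f(m) = 0.617913 > 0 → root in [0.964500, 1.377250]
step 3: m = 1.170875, f(m) = 0.237488 > 0 → root in [0.964500, 1.170875]
step 4: m = 1.067688, f(m) = 0.032842 > 0 → root in [0.964500, 1.067688]
step 5: m = 1.016094, f(m) = -0.073545 < 0 → root in [1.016094, 1.067688]
Midpoint of [1.016094, 1.067688] = 1.041891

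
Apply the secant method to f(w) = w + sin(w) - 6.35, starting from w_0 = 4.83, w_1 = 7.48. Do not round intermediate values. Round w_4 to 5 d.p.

6.31660

f(w_0) = -2.513092, f(w_1) = 2.060880
w_2 = 7.480000 - (2.060880)·(7.480000 - 4.830000)/(2.060880 - (-2.513092)) = 6.285998; f(w_2) = -0.061190
w_3 = 6.285998 - (-0.061190)·(6.285998 - 7.480000)/(-0.061190 - (2.060880)) = 6.320427; f(w_3) = 0.007660
w_4 = 6.320427 - (0.007660)·(6.320427 - 6.285998)/(0.007660 - (-0.061190)) = 6.316596; f(w_4) = 0.000001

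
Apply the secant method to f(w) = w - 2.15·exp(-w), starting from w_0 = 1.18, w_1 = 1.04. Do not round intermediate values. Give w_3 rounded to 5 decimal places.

f(w_0) = 0.519351, f(w_1) = 0.280072
w_2 = 1.040000 - (0.280072)·(1.040000 - 1.180000)/(0.280072 - (0.519351)) = 0.876132; f(w_2) = -0.019108
w_3 = 0.876132 - (-0.019108)·(0.876132 - 1.040000)/(-0.019108 - (0.280072)) = 0.886598; f(w_3) = 0.000679

0.88660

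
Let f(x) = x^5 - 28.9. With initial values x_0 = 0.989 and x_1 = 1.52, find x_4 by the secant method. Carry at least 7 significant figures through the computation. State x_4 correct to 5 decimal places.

1.73662

f(x_0) = -27.953803, f(x_1) = -20.786319
x_2 = 1.520000 - (-20.786319)·(1.520000 - 0.989000)/(-20.786319 - (-27.953803)) = 3.059945; f(x_2) = 239.367736
x_3 = 3.059945 - (239.367736)·(3.059945 - 1.520000)/(239.367736 - (-20.786319)) = 1.643042; f(x_3) = -16.925899
x_4 = 1.643042 - (-16.925899)·(1.643042 - 3.059945)/(-16.925899 - (239.367736)) = 1.736616; f(x_4) = -13.105046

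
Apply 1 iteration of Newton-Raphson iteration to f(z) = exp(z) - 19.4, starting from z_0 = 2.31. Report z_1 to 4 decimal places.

3.2357

f'(z) = exp(z)
z_0 = 2.310000: f = -9.325575, f' = 10.074425 → z_1 = 2.310000 - (-9.325575)/(10.074425) = 3.235668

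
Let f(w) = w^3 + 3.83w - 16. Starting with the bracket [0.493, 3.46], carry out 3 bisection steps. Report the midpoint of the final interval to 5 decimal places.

2.16194

f(0.493000) = -13.991987, f(3.460000) = 38.673536 (opposite signs)
step 1: m = 1.976500, f(m) = -0.708704 < 0 → root in [1.976500, 3.460000]
step 2: m = 2.718250, f(m) = 14.495729 > 0 → root in [1.976500, 2.718250]
step 3: m = 2.347375, f(m) = 5.924880 > 0 → root in [1.976500, 2.347375]
Midpoint of [1.976500, 2.347375] = 2.161938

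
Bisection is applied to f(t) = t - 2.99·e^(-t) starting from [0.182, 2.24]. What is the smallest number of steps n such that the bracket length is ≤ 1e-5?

18

Initial width b − a = 2.24 − 0.182 = 2.058000.
After n steps the width is (b−a)/2^n; need (b−a)/2^n ≤ 1e-5.
So n ≥ log₂(2.058000/1e-5) = log₂(205800.0000) ≈ 17.6509.
Hence n = 18.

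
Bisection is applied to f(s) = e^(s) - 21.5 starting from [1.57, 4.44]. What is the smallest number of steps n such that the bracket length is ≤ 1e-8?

29

Initial width b − a = 4.44 − 1.57 = 2.870000.
After n steps the width is (b−a)/2^n; need (b−a)/2^n ≤ 1e-8.
So n ≥ log₂(2.870000/1e-8) = log₂(287000000.0000) ≈ 28.0965.
Hence n = 29.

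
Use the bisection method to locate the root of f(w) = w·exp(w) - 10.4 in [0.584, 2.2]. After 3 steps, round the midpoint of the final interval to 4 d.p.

1.6950

f(0.584000) = -9.352773, f(2.200000) = 9.455030 (opposite signs)
step 1: m = 1.392000, f(m) = -4.800140 < 0 → root in [1.392000, 2.200000]
step 2: m = 1.796000, f(m) = 0.421793 > 0 → root in [1.392000, 1.796000]
step 3: m = 1.594000, f(m) = -2.552095 < 0 → root in [1.594000, 1.796000]
Midpoint of [1.594000, 1.796000] = 1.695000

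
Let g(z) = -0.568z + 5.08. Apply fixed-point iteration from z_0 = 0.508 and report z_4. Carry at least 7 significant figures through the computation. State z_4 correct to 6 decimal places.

z_1 = g(0.508000) = 4.791456
z_2 = g(4.791456) = 2.358453
z_3 = g(2.358453) = 3.740399
z_4 = g(3.740399) = 2.955454

2.955454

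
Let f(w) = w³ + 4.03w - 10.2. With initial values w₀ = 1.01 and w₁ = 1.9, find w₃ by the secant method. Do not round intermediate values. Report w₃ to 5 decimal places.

f(w_0) = -5.099399, f(w_1) = 4.316000
w_2 = 1.900000 - (4.316000)·(1.900000 - 1.010000)/(4.316000 - (-5.099399)) = 1.492026; f(w_2) = -0.865676
w_3 = 1.492026 - (-0.865676)·(1.492026 - 1.900000)/(-0.865676 - (4.316000)) = 1.560184; f(w_3) = -0.114699

1.56018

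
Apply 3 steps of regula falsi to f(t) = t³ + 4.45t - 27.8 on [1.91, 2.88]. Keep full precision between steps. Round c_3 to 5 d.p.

2.54388

f(1.910000) = -12.332629, f(2.880000) = 8.903872
step 1: c = 2.473306, f(c) = -1.663974 < 0 → new bracket [2.473306, 2.880000]
step 2: c = 2.537343, f(c) = -0.173141 < 0 → new bracket [2.537343, 2.880000]
step 3: c = 2.543879, f(c) = -0.017490 < 0 → new bracket [2.543879, 2.880000]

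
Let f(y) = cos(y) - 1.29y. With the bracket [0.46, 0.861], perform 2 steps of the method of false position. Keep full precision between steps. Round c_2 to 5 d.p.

0.62714

f(0.460000) = 0.302652, f(0.861000) = -0.459011
step 1: c = 0.619340, f(c) = 0.015313 > 0 → new bracket [0.619340, 0.861000]
step 2: c = 0.627142, f(c) = 0.000695 > 0 → new bracket [0.627142, 0.861000]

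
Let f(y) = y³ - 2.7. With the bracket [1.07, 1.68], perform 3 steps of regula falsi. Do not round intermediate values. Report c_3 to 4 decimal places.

False-position update: c = (a·f(b) − b·f(a))/(f(b) − f(a)); replace the endpoint whose sign matches f(c).
f(1.070000) = -1.474957, f(1.680000) = 2.041632
step 1: c = 1.325851, f(c) = -0.369310 < 0 → new bracket [1.325851, 1.680000]
step 2: c = 1.380100, f(c) = -0.071356 < 0 → new bracket [1.380100, 1.680000]
step 3: c = 1.390228, f(c) = -0.013060 < 0 → new bracket [1.390228, 1.680000]

1.3902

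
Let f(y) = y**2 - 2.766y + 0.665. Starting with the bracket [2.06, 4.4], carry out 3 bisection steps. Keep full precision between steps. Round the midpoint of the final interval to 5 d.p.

2.49875

f(2.060000) = -0.789360, f(4.400000) = 7.854600 (opposite signs)
step 1: m = 3.230000, f(m) = 2.163720 > 0 → root in [2.060000, 3.230000]
step 2: m = 2.645000, f(m) = 0.344955 > 0 → root in [2.060000, 2.645000]
step 3: m = 2.352500, f(m) = -0.307759 < 0 → root in [2.352500, 2.645000]
Midpoint of [2.352500, 2.645000] = 2.498750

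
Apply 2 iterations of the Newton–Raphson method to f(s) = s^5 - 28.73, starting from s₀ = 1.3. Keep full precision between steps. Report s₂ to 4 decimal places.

2.5077

f'(s) = 5s⁴
s_0 = 1.300000: f = -25.017070, f' = 14.280500 → s_1 = 1.300000 - (-25.017070)/(14.280500) = 3.051834
s_1 = 3.051834: f = 236.000977, f' = 433.724360 → s_2 = 3.051834 - (236.000977)/(433.724360) = 2.507708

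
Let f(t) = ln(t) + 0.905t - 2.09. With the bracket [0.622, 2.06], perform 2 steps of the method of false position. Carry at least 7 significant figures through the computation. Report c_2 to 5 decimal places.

1.72512

f(0.622000) = -2.001905, f(2.060000) = 0.497006
step 1: c = 1.773998, f(c) = 0.088703 > 0 → new bracket [0.622000, 1.773998]
step 2: c = 1.725119, f(c) = 0.016529 > 0 → new bracket [0.622000, 1.725119]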